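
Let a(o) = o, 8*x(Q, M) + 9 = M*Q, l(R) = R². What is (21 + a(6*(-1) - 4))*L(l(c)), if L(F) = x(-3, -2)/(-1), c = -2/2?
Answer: 33/8 ≈ 4.1250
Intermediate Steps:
c = -1 (c = -2*½ = -1)
x(Q, M) = -9/8 + M*Q/8 (x(Q, M) = -9/8 + (M*Q)/8 = -9/8 + M*Q/8)
L(F) = 3/8 (L(F) = (-9/8 + (⅛)*(-2)*(-3))/(-1) = (-9/8 + ¾)*(-1) = -3/8*(-1) = 3/8)
(21 + a(6*(-1) - 4))*L(l(c)) = (21 + (6*(-1) - 4))*(3/8) = (21 + (-6 - 4))*(3/8) = (21 - 10)*(3/8) = 11*(3/8) = 33/8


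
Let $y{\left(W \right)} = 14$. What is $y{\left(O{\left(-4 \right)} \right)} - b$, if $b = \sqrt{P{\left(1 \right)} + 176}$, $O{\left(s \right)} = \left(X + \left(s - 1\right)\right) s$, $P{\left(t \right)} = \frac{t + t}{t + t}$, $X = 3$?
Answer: $14 - \sqrt{177} \approx 0.69587$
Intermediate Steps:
$P{\left(t \right)} = 1$ ($P{\left(t \right)} = \frac{2 t}{2 t} = 2 t \frac{1}{2 t} = 1$)
$O{\left(s \right)} = s \left(2 + s\right)$ ($O{\left(s \right)} = \left(3 + \left(s - 1\right)\right) s = \left(3 + \left(-1 + s\right)\right) s = \left(2 + s\right) s = s \left(2 + s\right)$)
$b = \sqrt{177}$ ($b = \sqrt{1 + 176} = \sqrt{177} \approx 13.304$)
$y{\left(O{\left(-4 \right)} \right)} - b = 14 - \sqrt{177}$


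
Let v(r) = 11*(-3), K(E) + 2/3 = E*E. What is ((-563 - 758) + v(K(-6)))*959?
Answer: -1298486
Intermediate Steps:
K(E) = -⅔ + E² (K(E) = -⅔ + E*E = -⅔ + E²)
v(r) = -33
((-563 - 758) + v(K(-6)))*959 = ((-563 - 758) - 33)*959 = (-1321 - 33)*959 = -1354*959 = -1298486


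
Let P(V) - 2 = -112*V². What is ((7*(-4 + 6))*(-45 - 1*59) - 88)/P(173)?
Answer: 772/1676023 ≈ 0.00046061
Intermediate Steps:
P(V) = 2 - 112*V²
((7*(-4 + 6))*(-45 - 1*59) - 88)/P(173) = ((7*(-4 + 6))*(-45 - 1*59) - 88)/(2 - 112*173²) = ((7*2)*(-45 - 59) - 88)/(2 - 112*29929) = (14*(-104) - 88)/(2 - 3352048) = (-1456 - 88)/(-3352046) = -1544*(-1/3352046) = 772/1676023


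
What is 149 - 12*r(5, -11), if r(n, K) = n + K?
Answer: 221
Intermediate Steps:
r(n, K) = K + n
149 - 12*r(5, -11) = 149 - 12*(-11 + 5) = 149 - 12*(-6) = 149 + 72 = 221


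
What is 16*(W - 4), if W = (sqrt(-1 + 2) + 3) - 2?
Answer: -32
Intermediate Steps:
W = 2 (W = (sqrt(1) + 3) - 2 = (1 + 3) - 2 = 4 - 2 = 2)
16*(W - 4) = 16*(2 - 4) = 16*(-2) = -32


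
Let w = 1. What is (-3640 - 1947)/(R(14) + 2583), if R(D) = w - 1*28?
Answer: -5587/2556 ≈ -2.1858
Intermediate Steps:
R(D) = -27 (R(D) = 1 - 1*28 = 1 - 28 = -27)
(-3640 - 1947)/(R(14) + 2583) = (-3640 - 1947)/(-27 + 2583) = -5587/2556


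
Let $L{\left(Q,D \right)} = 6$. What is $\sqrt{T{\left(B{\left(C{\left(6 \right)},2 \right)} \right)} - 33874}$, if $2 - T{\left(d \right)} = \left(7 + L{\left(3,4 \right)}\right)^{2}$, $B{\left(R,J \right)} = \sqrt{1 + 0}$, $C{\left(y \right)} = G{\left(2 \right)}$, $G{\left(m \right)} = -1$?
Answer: $i \sqrt{34041} \approx 184.5 i$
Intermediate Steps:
$C{\left(y \right)} = -1$
$B{\left(R,J \right)} = 1$ ($B{\left(R,J \right)} = \sqrt{1} = 1$)
$T{\left(d \right)} = -167$ ($T{\left(d \right)} = 2 - \left(7 + 6\right)^{2} = 2 - 13^{2} = 2 - 169 = -167$)
$\sqrt{T{\left(B{\left(C{\left(6 \right)},2 \right)} \right)} - 33874} = \sqrt{-167 - 33874} = \sqrt{-34041} = i \sqrt{34041}$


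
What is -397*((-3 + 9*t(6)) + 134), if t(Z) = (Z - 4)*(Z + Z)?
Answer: -137759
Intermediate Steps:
t(Z) = 2*Z*(-4 + Z) (t(Z) = (-4 + Z)*(2*Z) = 2*Z*(-4 + Z))
-397*((-3 + 9*t(6)) + 134) = -397*((-3 + 9*(2*6*(-4 + 6))) + 134) = -397*((-3 + 9*(2*6*2)) + 134) = -397*((-3 + 9*24) + 134) = -397*((-3 + 216) + 134) = -397*(213 + 134) = -397*347 = -137759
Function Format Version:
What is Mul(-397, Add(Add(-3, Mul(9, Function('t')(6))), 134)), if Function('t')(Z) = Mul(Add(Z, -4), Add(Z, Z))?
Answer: -137759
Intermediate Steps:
Function('t')(Z) = Mul(2, Z, Add(-4, Z)) (Function('t')(Z) = Mul(Add(-4, Z), Mul(2, Z)) = Mul(2, Z, Add(-4, Z)))
Mul(-397, Add(Add(-3, Mul(9, Function('t')(6))), 134)) = Mul(-397, Add(Add(-3, Mul(9, Mul(2, 6, Add(-4, 6)))), 134)) = Mul(-397, Add(Add(-3, Mul(9, Mul(2, 6, 2))), 134)) = Mul(-397, Add(Add(-3, Mul(9, 24)), 134)) = Mul(-397, Add(Add(-3, 216), 134)) = Mul(-397, Add(213, 134)) = Mul(-397, 347) = -137759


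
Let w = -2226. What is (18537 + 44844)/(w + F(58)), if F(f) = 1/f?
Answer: -3676098/129107 ≈ -28.473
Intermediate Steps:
(18537 + 44844)/(w + F(58)) = (18537 + 44844)/(-2226 + 1/58) = 63381/(-2226 + 1/58) = 63381/(-129107/58) = 63381*(-58/129107) = -3676098/129107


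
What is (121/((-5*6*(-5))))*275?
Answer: 1331/6 ≈ 221.83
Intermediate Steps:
(121/((-5*6*(-5))))*275 = (121/((-30*(-5))))*275 = (121/150)*275 = 1331/6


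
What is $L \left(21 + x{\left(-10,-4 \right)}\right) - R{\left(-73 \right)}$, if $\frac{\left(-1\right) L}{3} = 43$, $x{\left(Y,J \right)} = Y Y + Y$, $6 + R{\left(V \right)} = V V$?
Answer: $-19642$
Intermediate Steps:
$R{\left(V \right)} = -6 + V^{2}$ ($R{\left(V \right)} = -6 + V V = -6 + V^{2}$)
$x{\left(Y,J \right)} = Y + Y^{2}$ ($x{\left(Y,J \right)} = Y^{2} + Y = Y + Y^{2}$)
$L = -129$ ($L = \left(-3\right) 43 = -129$)
$L \left(21 + x{\left(-10,-4 \right)}\right) - R{\left(-73 \right)} = - 129 \left(21 - 10 \left(1 - 10\right)\right) - \left(-6 + \left(-73\right)^{2}\right) = - 129 \left(21 - -90\right) - \left(-6 + 5329\right) = - 129 \left(21 + 90\right) - 5323 = \left(-129\right) 111 - 5323 = -14319 - 5323 = -19642$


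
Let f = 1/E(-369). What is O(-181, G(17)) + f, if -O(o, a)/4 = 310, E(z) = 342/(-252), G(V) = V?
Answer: -23574/19 ≈ -1240.7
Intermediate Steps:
E(z) = -19/14 (E(z) = 342*(-1/252) = -19/14)
O(o, a) = -1240 (O(o, a) = -4*310 = -1240)
f = -14/19 (f = 1/(-19/14) = -14/19 ≈ -0.73684)
O(-181, G(17)) + f = -1240 - 14/19 = -23574/19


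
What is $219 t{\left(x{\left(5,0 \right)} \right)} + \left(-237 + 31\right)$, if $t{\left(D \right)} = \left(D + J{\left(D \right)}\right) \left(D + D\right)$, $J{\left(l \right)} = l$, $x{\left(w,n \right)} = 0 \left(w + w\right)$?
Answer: $-206$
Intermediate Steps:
$x{\left(w,n \right)} = 0$ ($x{\left(w,n \right)} = 0 \cdot 2 w = 0$)
$t{\left(D \right)} = 4 D^{2}$ ($t{\left(D \right)} = \left(D + D\right) \left(D + D\right) = 2 D 2 D = 4 D^{2}$)
$219 t{\left(x{\left(5,0 \right)} \right)} + \left(-237 + 31\right) = 219 \cdot 4 \cdot 0^{2} + \left(-237 + 31\right) = 219 \cdot 4 \cdot 0 - 206 = 219 \cdot 0 - 206 = 0 - 206 = -206$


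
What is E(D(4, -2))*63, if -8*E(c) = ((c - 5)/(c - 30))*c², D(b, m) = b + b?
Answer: 756/11 ≈ 68.727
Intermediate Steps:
D(b, m) = 2*b
E(c) = -c²*(-5 + c)/(8*(-30 + c)) (E(c) = -(c - 5)/(c - 30)*c²/8 = -(-5 + c)/(-30 + c)*c²/8 = -c²*(-5 + c)/(8*(-30 + c)))
E(D(4, -2))*63 = ((2*4)²*(5 - 2*4)/(8*(-30 + 2*4)))*63 = ((⅛)*8²*(5 - 1*8)/(-30 + 8))*63 = ((⅛)*64*(5 - 8)/(-22))*63 = ((⅛)*64*(-1/22)*(-3))*63 = (12/11)*63 = 756/11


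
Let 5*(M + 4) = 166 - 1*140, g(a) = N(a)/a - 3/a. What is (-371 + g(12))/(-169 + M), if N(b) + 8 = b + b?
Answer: 22195/10068 ≈ 2.2045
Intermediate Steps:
N(b) = -8 + 2*b (N(b) = -8 + (b + b) = -8 + 2*b)
g(a) = -3/a + (-8 + 2*a)/a (g(a) = (-8 + 2*a)/a - 3/a = -3/a + (-8 + 2*a)/a)
M = 6/5 (M = -4 + (166 - 1*140)/5 = -4 + (166 - 140)/5 = -4 + (1/5)*26 = -4 + 26/5 = 6/5 ≈ 1.2000)
(-371 + g(12))/(-169 + M) = (-371 + (2 - 11/12))/(-169 + 6/5) = (-371 + (2 - 11*1/12))/(-839/5) = (-371 + (2 - 11/12))*(-5/839) = (-371 + 13/12)*(-5/839) = -4439/12*(-5/839) = 22195/10068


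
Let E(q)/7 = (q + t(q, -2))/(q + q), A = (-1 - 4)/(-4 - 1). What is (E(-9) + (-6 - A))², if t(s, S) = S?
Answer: 2401/324 ≈ 7.4105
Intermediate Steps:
A = 1 (A = -5/(-5) = -5*(-⅕) = 1)
E(q) = 7*(-2 + q)/(2*q) (E(q) = 7*((q - 2)/(q + q)) = 7*((-2 + q)/((2*q))) = 7*((-2 + q)*(1/(2*q))) = 7*((-2 + q)/(2*q)) = 7*(-2 + q)/(2*q))
(E(-9) + (-6 - A))² = ((7/2 - 7/(-9)) + (-6 - 1*1))² = ((7/2 - 7*(-⅑)) + (-6 - 1))² = ((7/2 + 7/9) - 7)² = (77/18 - 7)² = (-49/18)² = 2401/324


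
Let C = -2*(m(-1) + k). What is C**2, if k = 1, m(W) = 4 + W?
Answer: 64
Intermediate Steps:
C = -8 (C = -2*((4 - 1) + 1) = -2*(3 + 1) = -2*4 = -8)
C**2 = (-8)**2 = 64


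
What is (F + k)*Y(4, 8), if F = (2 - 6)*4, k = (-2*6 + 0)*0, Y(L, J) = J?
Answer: -128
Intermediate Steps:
k = 0 (k = (-12 + 0)*0 = -12*0 = 0)
F = -16 (F = -4*4 = -16)
(F + k)*Y(4, 8) = (-16 + 0)*8 = -16*8 = -128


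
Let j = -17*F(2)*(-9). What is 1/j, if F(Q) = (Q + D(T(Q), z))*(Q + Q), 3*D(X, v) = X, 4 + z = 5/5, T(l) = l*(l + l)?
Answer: 1/2856 ≈ 0.00035014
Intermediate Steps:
T(l) = 2*l² (T(l) = l*(2*l) = 2*l²)
z = -3 (z = -4 + 5/5 = -4 + 5*(⅕) = -4 + 1 = -3)
D(X, v) = X/3
F(Q) = 2*Q*(Q + 2*Q²/3) (F(Q) = (Q + (2*Q²)/3)*(Q + Q) = (Q + 2*Q²/3)*(2*Q) = 2*Q*(Q + 2*Q²/3))
j = 2856 (j = -17*2²*(2 + (4/3)*2)*(-9) = -68*(2 + 8/3)*(-9) = -68*14/3*(-9) = -17*56/3*(-9) = -952/3*(-9) = 2856)
1/j = 1/2856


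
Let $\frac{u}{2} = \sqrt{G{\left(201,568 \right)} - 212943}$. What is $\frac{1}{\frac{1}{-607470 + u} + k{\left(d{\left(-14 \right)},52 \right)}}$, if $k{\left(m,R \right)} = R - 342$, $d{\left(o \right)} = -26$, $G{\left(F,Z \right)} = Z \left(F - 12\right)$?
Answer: $- \frac{107015865354030}{31034601128835001} + \frac{2 i \sqrt{105591}}{31034601128835001} \approx -0.0034483 + 2.0941 \cdot 10^{-14} i$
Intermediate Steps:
$G{\left(F,Z \right)} = Z \left(-12 + F\right)$
$u = 2 i \sqrt{105591}$ ($u = 2 \sqrt{568 \left(-12 + 201\right) - 212943} = 2 \sqrt{568 \cdot 189 - 212943} = 2 \sqrt{107352 - 212943} = 2 \sqrt{-105591} = 2 i \sqrt{105591} \approx 649.9 i$)
$k{\left(m,R \right)} = -342 + R$ ($k{\left(m,R \right)} = R - 342 = -342 + R$)
$\frac{1}{\frac{1}{-607470 + u} + k{\left(d{\left(-14 \right)},52 \right)}} = \frac{1}{\frac{1}{-607470 + 2 i \sqrt{105591}} + \left(-342 + 52\right)} = \frac{1}{\frac{1}{-607470 + 2 i \sqrt{105591}} - 290} = \frac{1}{-290 + \frac{1}{-607470 + 2 i \sqrt{105591}}}$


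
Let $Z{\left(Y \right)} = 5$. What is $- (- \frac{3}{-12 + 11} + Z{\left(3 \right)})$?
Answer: $-8$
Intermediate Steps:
$- (- \frac{3}{-12 + 11} + Z{\left(3 \right)}) = - (- \frac{3}{-12 + 11} + 5) = - (- \frac{3}{-1} + 5) = - (\left(-3\right) \left(-1\right) + 5) = - (3 + 5) = \left(-1\right) 8 = -8$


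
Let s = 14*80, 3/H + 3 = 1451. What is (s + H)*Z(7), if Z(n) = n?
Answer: 11352341/1448 ≈ 7840.0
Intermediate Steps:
H = 3/1448 (H = 3/(-3 + 1451) = 3/1448 ≈ 0.0020718)
s = 1120
(s + H)*Z(7) = (1120 + 3/1448)*7 = (1621763/1448)*7 = 11352341/1448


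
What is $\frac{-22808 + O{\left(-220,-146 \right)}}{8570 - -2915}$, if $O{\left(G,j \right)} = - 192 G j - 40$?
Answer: $- \frac{6189888}{11485} \approx -538.95$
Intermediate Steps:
$O{\left(G,j \right)} = -40 - 192 G j$ ($O{\left(G,j \right)} = - 192 G j - 40 = -40 - 192 G j$)
$\frac{-22808 + O{\left(-220,-146 \right)}}{8570 - -2915} = \frac{-22808 - \left(40 - -6167040\right)}{8570 - -2915} = \frac{-22808 - 6167080}{8570 + \left(-8103 + 11018\right)} = \frac{-22808 - 6167080}{8570 + 2915} = - \frac{6189888}{11485}$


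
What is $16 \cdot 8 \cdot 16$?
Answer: $2048$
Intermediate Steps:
$16 \cdot 8 \cdot 16 = 128 \cdot 16 = 2048$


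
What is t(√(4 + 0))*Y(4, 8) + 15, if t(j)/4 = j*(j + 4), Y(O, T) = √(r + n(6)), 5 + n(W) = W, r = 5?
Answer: 15 + 48*√6 ≈ 132.58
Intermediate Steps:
n(W) = -5 + W
Y(O, T) = √6 (Y(O, T) = √(5 + (-5 + 6)) = √(5 + 1) = √6)
t(j) = 4*j*(4 + j) (t(j) = 4*(j*(j + 4)) = 4*(j*(4 + j)) = 4*j*(4 + j))
t(√(4 + 0))*Y(4, 8) + 15 = (4*√(4 + 0)*(4 + √(4 + 0)))*√6 + 15 = (4*√4*(4 + √4))*√6 + 15 = (4*2*(4 + 2))*√6 + 15 = (4*2*6)*√6 + 15 = 48*√6 + 15 = 15 + 48*√6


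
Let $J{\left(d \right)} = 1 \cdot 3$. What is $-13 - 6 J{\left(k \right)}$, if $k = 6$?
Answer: $-31$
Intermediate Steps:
$J{\left(d \right)} = 3$
$-13 - 6 J{\left(k \right)} = -13 - 18 = -31$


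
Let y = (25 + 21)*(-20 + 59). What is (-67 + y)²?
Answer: 2982529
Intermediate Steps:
y = 1794 (y = 46*39 = 1794)
(-67 + y)² = (-67 + 1794)² = 1727² = 2982529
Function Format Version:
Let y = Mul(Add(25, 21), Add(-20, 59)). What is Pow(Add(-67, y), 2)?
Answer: 2982529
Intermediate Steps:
y = 1794 (y = Mul(46, 39) = 1794)
Pow(Add(-67, y), 2) = Pow(Add(-67, 1794), 2) = Pow(1727, 2) = 2982529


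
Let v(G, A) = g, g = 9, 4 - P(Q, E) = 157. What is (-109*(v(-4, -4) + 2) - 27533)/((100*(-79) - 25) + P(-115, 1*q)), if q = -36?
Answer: 14366/4039 ≈ 3.5568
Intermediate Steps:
P(Q, E) = -153 (P(Q, E) = 4 - 1*157 = 4 - 157 = -153)
v(G, A) = 9
(-109*(v(-4, -4) + 2) - 27533)/((100*(-79) - 25) + P(-115, 1*q)) = (-109*(9 + 2) - 27533)/((100*(-79) - 25) - 153) = (-109*11 - 27533)/((-7900 - 25) - 153) = (-1199 - 27533)/(-7925 - 153) = -28732/(-8078) = -28732*(-1/8078) = 14366/4039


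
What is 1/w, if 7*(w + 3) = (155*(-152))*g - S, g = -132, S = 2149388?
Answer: 7/960511 ≈ 7.2878e-6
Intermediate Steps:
w = 960511/7 (w = -3 + ((155*(-152))*(-132) - 1*2149388)/7 = -3 + (-23560*(-132) - 2149388)/7 = -3 + (3109920 - 2149388)/7 = -3 + (1/7)*960532 = -3 + 960532/7 = 960511/7 ≈ 1.3722e+5)
1/w = 1/(960511/7) = 7/960511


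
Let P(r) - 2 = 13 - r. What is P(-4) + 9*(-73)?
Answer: -638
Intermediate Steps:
P(r) = 15 - r (P(r) = 2 + (13 - r) = 15 - r)
P(-4) + 9*(-73) = (15 - 1*(-4)) + 9*(-73) = (15 + 4) - 657 = 19 - 657 = -638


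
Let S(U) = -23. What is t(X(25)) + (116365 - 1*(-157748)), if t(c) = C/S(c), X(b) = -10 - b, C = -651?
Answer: 6305250/23 ≈ 2.7414e+5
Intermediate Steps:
t(c) = 651/23 (t(c) = -651/(-23) = -651*(-1/23) = 651/23)
t(X(25)) + (116365 - 1*(-157748)) = 651/23 + (116365 - 1*(-157748)) = 651/23 + (116365 + 157748) = 651/23 + 274113 = 6305250/23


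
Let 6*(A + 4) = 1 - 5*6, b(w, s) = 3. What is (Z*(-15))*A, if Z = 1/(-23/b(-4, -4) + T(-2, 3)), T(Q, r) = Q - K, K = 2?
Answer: -159/14 ≈ -11.357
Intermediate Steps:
T(Q, r) = -2 + Q (T(Q, r) = Q - 1*2 = Q - 2 = -2 + Q)
A = -53/6 (A = -4 + (1 - 5*6)/6 = -4 + (1 - 30)/6 = -4 + (⅙)*(-29) = -4 - 29/6 = -53/6 ≈ -8.8333)
Z = -3/35 (Z = 1/(-23/3 + (-2 - 2)) = 1/(-23*⅓ - 4) = 1/(-23/3 - 4) = 1/(-35/3) = -3/35 ≈ -0.085714)
(Z*(-15))*A = -3/35*(-15)*(-53/6) = (9/7)*(-53/6) = -159/14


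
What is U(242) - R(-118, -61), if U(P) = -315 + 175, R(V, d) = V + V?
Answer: 96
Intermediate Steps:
R(V, d) = 2*V
U(P) = -140
U(242) - R(-118, -61) = -140 - 2*(-118) = -140 - 1*(-236) = -140 + 236 = 96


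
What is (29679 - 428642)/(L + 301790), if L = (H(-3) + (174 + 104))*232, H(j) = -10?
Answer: -398963/363966 ≈ -1.0962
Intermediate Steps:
L = 62176 (L = (-10 + (174 + 104))*232 = (-10 + 278)*232 = 268*232 = 62176)
(29679 - 428642)/(L + 301790) = (29679 - 428642)/(62176 + 301790) = -398963/363966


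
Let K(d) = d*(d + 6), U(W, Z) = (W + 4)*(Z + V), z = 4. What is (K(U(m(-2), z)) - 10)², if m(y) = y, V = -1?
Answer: 3844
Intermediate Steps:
U(W, Z) = (-1 + Z)*(4 + W) (U(W, Z) = (W + 4)*(Z - 1) = (4 + W)*(-1 + Z) = (-1 + Z)*(4 + W))
K(d) = d*(6 + d)
(K(U(m(-2), z)) - 10)² = ((-4 - 1*(-2) + 4*4 - 2*4)*(6 + (-4 - 1*(-2) + 4*4 - 2*4)) - 10)² = ((-4 + 2 + 16 - 8)*(6 + (-4 + 2 + 16 - 8)) - 10)² = (6*(6 + 6) - 10)² = (6*12 - 10)² = (72 - 10)² = 62² = 3844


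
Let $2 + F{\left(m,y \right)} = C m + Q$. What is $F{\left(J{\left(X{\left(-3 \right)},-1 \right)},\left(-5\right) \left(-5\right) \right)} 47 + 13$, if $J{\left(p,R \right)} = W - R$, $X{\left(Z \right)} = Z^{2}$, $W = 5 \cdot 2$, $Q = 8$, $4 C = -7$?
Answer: $- \frac{2439}{4} \approx -609.75$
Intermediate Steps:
$C = - \frac{7}{4}$ ($C = \frac{1}{4} \left(-7\right) = - \frac{7}{4} \approx -1.75$)
$W = 10$
$J{\left(p,R \right)} = 10 - R$
$F{\left(m,y \right)} = 6 - \frac{7 m}{4}$ ($F{\left(m,y \right)} = -2 - \left(-8 + \frac{7 m}{4}\right) = 6 - \frac{7 m}{4}$)
$F{\left(J{\left(X{\left(-3 \right)},-1 \right)},\left(-5\right) \left(-5\right) \right)} 47 + 13 = \left(6 - \frac{7 \left(10 - -1\right)}{4}\right) 47 + 13 = \left(6 - \frac{7 \left(10 + 1\right)}{4}\right) 47 + 13 = \left(6 - \frac{77}{4}\right) 47 + 13 = \left(- \frac{53}{4}\right) 47 + 13 = - \frac{2491}{4} + 13 = - \frac{2439}{4}$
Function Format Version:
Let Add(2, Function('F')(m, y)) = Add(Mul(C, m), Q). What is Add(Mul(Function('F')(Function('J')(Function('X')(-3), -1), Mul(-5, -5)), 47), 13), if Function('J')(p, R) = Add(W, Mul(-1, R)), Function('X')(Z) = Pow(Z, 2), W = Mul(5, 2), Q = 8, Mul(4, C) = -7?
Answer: Rational(-2439, 4) ≈ -609.75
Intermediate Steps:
C = Rational(-7, 4) (C = Mul(Rational(1, 4), -7) = Rational(-7, 4) ≈ -1.7500)
W = 10
Function('J')(p, R) = Add(10, Mul(-1, R))
Function('F')(m, y) = Add(6, Mul(Rational(-7, 4), m)) (Function('F')(m, y) = Add(-2, Add(Mul(Rational(-7, 4), m), 8)) = Add(-2, Add(8, Mul(Rational(-7, 4), m))) = Add(6, Mul(Rational(-7, 4), m)))
Add(Mul(Function('F')(Function('J')(Function('X')(-3), -1), Mul(-5, -5)), 47), 13) = Add(Mul(Add(6, Mul(Rational(-7, 4), Add(10, Mul(-1, -1)))), 47), 13) = Add(Mul(Add(6, Mul(Rational(-7, 4), Add(10, 1))), 47), 13) = Add(Mul(Add(6, Mul(Rational(-7, 4), 11)), 47), 13) = Add(Mul(Add(6, Rational(-77, 4)), 47), 13) = Add(Mul(Rational(-53, 4), 47), 13) = Add(Rational(-2491, 4), 13) = Rational(-2439, 4)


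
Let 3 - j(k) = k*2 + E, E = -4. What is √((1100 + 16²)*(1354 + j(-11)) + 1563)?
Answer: √1876911 ≈ 1370.0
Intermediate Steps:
j(k) = 7 - 2*k (j(k) = 3 - (k*2 - 4) = 3 - (2*k - 4) = 3 - (-4 + 2*k) = 3 + (4 - 2*k) = 7 - 2*k)
√((1100 + 16²)*(1354 + j(-11)) + 1563) = √((1100 + 16²)*(1354 + (7 - 2*(-11))) + 1563) = √((1100 + 256)*(1354 + (7 + 22)) + 1563) = √(1356*(1354 + 29) + 1563) = √(1356*1383 + 1563) = √(1875348 + 1563) = √1876911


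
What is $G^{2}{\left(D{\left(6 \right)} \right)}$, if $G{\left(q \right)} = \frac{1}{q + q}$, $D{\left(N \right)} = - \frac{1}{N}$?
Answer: $9$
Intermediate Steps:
$G{\left(q \right)} = \frac{1}{2 q}$
$G^{2}{\left(D{\left(6 \right)} \right)} = \left(\frac{1}{2 \left(- \frac{1}{6}\right)}\right)^{2} = \left(\frac{1}{2} \left(-6\right)\right)^{2} = \left(-3\right)^{2} = 9$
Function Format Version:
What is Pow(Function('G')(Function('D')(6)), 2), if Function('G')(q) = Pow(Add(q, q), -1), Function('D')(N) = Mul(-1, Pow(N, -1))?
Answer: 9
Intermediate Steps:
Function('G')(q) = Mul(Rational(1, 2), Pow(q, -1)) (Function('G')(q) = Pow(Mul(2, q), -1) = Mul(Rational(1, 2), Pow(q, -1)))
Pow(Function('G')(Function('D')(6)), 2) = Pow(Mul(Rational(1, 2), Pow(Mul(-1, Pow(6, -1)), -1)), 2) = Pow(Mul(Rational(1, 2), Pow(Mul(-1, Rational(1, 6)), -1)), 2) = Pow(Mul(Rational(1, 2), Pow(Rational(-1, 6), -1)), 2) = Pow(Mul(Rational(1, 2), -6), 2) = Pow(-3, 2) = 9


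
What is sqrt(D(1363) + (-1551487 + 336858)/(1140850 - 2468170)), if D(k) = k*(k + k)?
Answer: sqrt(181832114988530430)/221220 ≈ 1927.6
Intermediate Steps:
D(k) = 2*k**2 (D(k) = k*(2*k) = 2*k**2)
sqrt(D(1363) + (-1551487 + 336858)/(1140850 - 2468170)) = sqrt(2*1363**2 + (-1551487 + 336858)/(1140850 - 2468170)) = sqrt(2*1857769 - 1214629/(-1327320)) = sqrt(3715538 - 1214629*(-1/1327320)) = sqrt(3715538 + 1214629/1327320) = sqrt(4931709112789/1327320) = sqrt(181832114988530430)/221220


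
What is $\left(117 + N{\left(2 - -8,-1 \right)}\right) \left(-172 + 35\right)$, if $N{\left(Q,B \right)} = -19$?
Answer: $-13426$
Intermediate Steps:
$\left(117 + N{\left(2 - -8,-1 \right)}\right) \left(-172 + 35\right) = \left(117 - 19\right) \left(-172 + 35\right) = 98 \left(-137\right) = -13426$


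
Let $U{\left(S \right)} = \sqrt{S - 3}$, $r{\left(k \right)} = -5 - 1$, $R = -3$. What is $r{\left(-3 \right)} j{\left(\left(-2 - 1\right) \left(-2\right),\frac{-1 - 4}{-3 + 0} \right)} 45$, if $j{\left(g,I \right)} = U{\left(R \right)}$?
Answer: $- 270 i \sqrt{6} \approx - 661.36 i$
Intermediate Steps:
$r{\left(k \right)} = -6$
$U{\left(S \right)} = \sqrt{-3 + S}$
$j{\left(g,I \right)} = i \sqrt{6}$ ($j{\left(g,I \right)} = \sqrt{-3 - 3} = \sqrt{-6} = i \sqrt{6}$)
$r{\left(-3 \right)} j{\left(\left(-2 - 1\right) \left(-2\right),\frac{-1 - 4}{-3 + 0} \right)} 45 = - 6 i \sqrt{6} \cdot 45 = - 270 i \sqrt{6}$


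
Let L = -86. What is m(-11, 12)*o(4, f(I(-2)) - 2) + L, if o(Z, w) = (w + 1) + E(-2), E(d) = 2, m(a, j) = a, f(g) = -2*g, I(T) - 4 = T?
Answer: -53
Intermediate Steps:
I(T) = 4 + T
o(Z, w) = 3 + w (o(Z, w) = (w + 1) + 2 = (1 + w) + 2 = 3 + w)
m(-11, 12)*o(4, f(I(-2)) - 2) + L = -11*(3 + (-2*(4 - 2) - 2)) - 86 = -11*(3 + (-2*2 - 2)) - 86 = -11*(3 + (-4 - 2)) - 86 = -11*(3 - 6) - 86 = -11*(-3) - 86 = 33 - 86 = -53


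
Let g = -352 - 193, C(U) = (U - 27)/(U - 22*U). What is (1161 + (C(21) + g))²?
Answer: 8200026916/21609 ≈ 3.7947e+5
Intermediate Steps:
C(U) = -(-27 + U)/(21*U) (C(U) = (-27 + U)/((-21*U)) = (-27 + U)*(-1/(21*U)) = -(-27 + U)/(21*U))
g = -545
(1161 + (C(21) + g))² = (1161 + ((1/21)*(27 - 1*21)/21 - 545))² = (1161 + ((1/21)*(1/21)*(27 - 21) - 545))² = (1161 + ((1/21)*(1/21)*6 - 545))² = (1161 + (2/147 - 545))² = (1161 - 80113/147)² = (90554/147)² = 8200026916/21609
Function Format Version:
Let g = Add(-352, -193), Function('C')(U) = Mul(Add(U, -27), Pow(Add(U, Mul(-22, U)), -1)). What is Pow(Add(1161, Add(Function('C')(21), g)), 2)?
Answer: Rational(8200026916, 21609) ≈ 3.7947e+5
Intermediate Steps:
Function('C')(U) = Mul(Rational(-1, 21), Pow(U, -1), Add(-27, U)) (Function('C')(U) = Mul(Add(-27, U), Pow(Mul(-21, U), -1)) = Mul(Add(-27, U), Mul(Rational(-1, 21), Pow(U, -1))) = Mul(Rational(-1, 21), Pow(U, -1), Add(-27, U)))
g = -545
Pow(Add(1161, Add(Function('C')(21), g)), 2) = Pow(Add(1161, Add(Mul(Rational(1, 21), Pow(21, -1), Add(27, Mul(-1, 21))), -545)), 2) = Pow(Add(1161, Add(Mul(Rational(1, 21), Rational(1, 21), Add(27, -21)), -545)), 2) = Pow(Add(1161, Add(Mul(Rational(1, 21), Rational(1, 21), 6), -545)), 2) = Pow(Add(1161, Add(Rational(2, 147), -545)), 2) = Pow(Add(1161, Rational(-80113, 147)), 2) = Pow(Rational(90554, 147), 2) = Rational(8200026916, 21609)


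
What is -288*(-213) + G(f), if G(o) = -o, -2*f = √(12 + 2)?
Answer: 61344 + √14/2 ≈ 61346.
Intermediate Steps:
f = -√14/2 (f = -√(12 + 2)/2 = -√14/2 ≈ -1.8708)
-288*(-213) + G(f) = -288*(-213) - (-1)*√14/2 = 61344 + √14/2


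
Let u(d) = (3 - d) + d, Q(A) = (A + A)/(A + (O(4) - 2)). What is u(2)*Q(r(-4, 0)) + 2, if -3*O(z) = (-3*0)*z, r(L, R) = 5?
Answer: 12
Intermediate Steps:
O(z) = 0 (O(z) = -(-3*0)*z/3 = -0*z = -⅓*0 = 0)
Q(A) = 2*A/(-2 + A) (Q(A) = (A + A)/(A + (0 - 2)) = (2*A)/(A - 2) = (2*A)/(-2 + A) = 2*A/(-2 + A))
u(d) = 3
u(2)*Q(r(-4, 0)) + 2 = 3*(2*5/(-2 + 5)) + 2 = 3*(2*5/3) + 2 = 3*(2*5*(⅓)) + 2 = 3*(10/3) + 2 = 10 + 2 = 12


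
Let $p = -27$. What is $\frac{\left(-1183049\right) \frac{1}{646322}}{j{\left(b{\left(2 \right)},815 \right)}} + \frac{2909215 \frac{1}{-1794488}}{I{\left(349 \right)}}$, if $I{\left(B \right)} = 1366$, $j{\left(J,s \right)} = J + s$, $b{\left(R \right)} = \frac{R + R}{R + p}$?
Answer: $- \frac{55401355822763565}{16136990746650910448} \approx -0.0034332$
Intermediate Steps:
$b{\left(R \right)} = \frac{2 R}{-27 + R}$ ($b{\left(R \right)} = \frac{R + R}{R - 27} = \frac{2 R}{-27 + R}$)
$\frac{\left(-1183049\right) \frac{1}{646322}}{j{\left(b{\left(2 \right)},815 \right)}} + \frac{2909215 \frac{1}{-1794488}}{I{\left(349 \right)}} = \frac{\left(-1183049\right) \frac{1}{646322}}{2 \cdot 2 \frac{1}{-27 + 2} + 815} + \frac{2909215 \frac{1}{-1794488}}{1366} = \frac{\left(-1183049\right) \frac{1}{646322}}{2 \cdot 2 \frac{1}{-25} + 815} + 2909215 \left(- \frac{1}{1794488}\right) \frac{1}{1366} = - \frac{1183049}{646322 \left(2 \cdot 2 \left(- \frac{1}{25}\right) + 815\right)} - \frac{2909215}{2451270608} = - \frac{1183049}{646322 \left(- \frac{4}{25} + 815\right)} - \frac{2909215}{2451270608} = - \frac{1183049}{646322 \cdot \frac{20371}{25}} - \frac{2909215}{2451270608} = \left(- \frac{1183049}{646322}\right) \frac{25}{20371} - \frac{2909215}{2451270608} = - \frac{29576225}{13166225462} - \frac{2909215}{2451270608} = - \frac{55401355822763565}{16136990746650910448}$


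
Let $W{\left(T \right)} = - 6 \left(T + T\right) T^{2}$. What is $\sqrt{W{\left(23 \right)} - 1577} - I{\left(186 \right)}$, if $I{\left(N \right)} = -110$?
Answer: $110 + i \sqrt{147581} \approx 110.0 + 384.16 i$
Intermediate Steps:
$W{\left(T \right)} = - 12 T^{3}$ ($W{\left(T \right)} = - 6 \cdot 2 T T^{2} = - 12 T T^{2} = - 12 T^{3}$)
$\sqrt{W{\left(23 \right)} - 1577} - I{\left(186 \right)} = \sqrt{- 12 \cdot 23^{3} - 1577} - -110 = \sqrt{\left(-12\right) 12167 - 1577} + 110 = \sqrt{-146004 - 1577} + 110 = \sqrt{-147581} + 110 = i \sqrt{147581} + 110 = 110 + i \sqrt{147581}$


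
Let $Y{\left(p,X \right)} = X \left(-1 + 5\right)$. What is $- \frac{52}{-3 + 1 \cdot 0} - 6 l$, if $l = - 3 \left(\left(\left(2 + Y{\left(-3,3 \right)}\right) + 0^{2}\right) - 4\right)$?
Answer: $\frac{592}{3} \approx 197.33$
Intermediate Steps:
$Y{\left(p,X \right)} = 4 X$ ($Y{\left(p,X \right)} = X 4 = 4 X$)
$l = -30$ ($l = - 3 \left(\left(\left(2 + 4 \cdot 3\right) + 0^{2}\right) - 4\right) = - 3 \left(\left(\left(2 + 12\right) + 0\right) - 4\right) = - 3 \left(\left(14 + 0\right) - 4\right) = - 3 \left(14 - 4\right) = \left(-3\right) 10 = -30$)
$- \frac{52}{-3 + 1 \cdot 0} - 6 l = - \frac{52}{-3 + 1 \cdot 0} - -180 = - \frac{52}{-3 + 0} + 180 = - \frac{52}{-3} + 180 = \left(-52\right) \left(- \frac{1}{3}\right) + 180 = \frac{52}{3} + 180 = \frac{592}{3}$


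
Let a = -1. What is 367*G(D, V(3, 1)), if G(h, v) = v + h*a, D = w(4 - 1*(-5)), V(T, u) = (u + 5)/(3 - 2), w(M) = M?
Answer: -1101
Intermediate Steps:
V(T, u) = 5 + u (V(T, u) = (5 + u)/1 = (5 + u)*1 = 5 + u)
D = 9 (D = 4 - 1*(-5) = 4 + 5 = 9)
G(h, v) = v - h (G(h, v) = v + h*(-1) = v - h)
367*G(D, V(3, 1)) = 367*((5 + 1) - 1*9) = 367*(6 - 9) = 367*(-3) = -1101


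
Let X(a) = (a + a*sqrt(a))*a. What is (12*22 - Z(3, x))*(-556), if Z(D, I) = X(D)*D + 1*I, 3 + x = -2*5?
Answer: -139000 + 15012*sqrt(3) ≈ -1.1300e+5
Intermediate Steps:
x = -13 (x = -3 - 2*5 = -3 - 10 = -13)
X(a) = a*(a + a**(3/2)) (X(a) = (a + a**(3/2))*a = a*(a + a**(3/2)))
Z(D, I) = I + D*(D**2 + D**(5/2)) (Z(D, I) = (D**2 + D**(5/2))*D + 1*I = D*(D**2 + D**(5/2)) + I = I + D*(D**2 + D**(5/2)))
(12*22 - Z(3, x))*(-556) = (12*22 - (-13 + 3**3 + 3**(7/2)))*(-556) = (264 - (-13 + 27 + 27*sqrt(3)))*(-556) = (264 - (14 + 27*sqrt(3)))*(-556) = (264 + (-14 - 27*sqrt(3)))*(-556) = (250 - 27*sqrt(3))*(-556) = -139000 + 15012*sqrt(3)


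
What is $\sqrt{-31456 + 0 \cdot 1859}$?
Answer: $4 i \sqrt{1966} \approx 177.36 i$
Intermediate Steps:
$\sqrt{-31456 + 0 \cdot 1859} = \sqrt{-31456 + 0} = \sqrt{-31456} = 4 i \sqrt{1966}$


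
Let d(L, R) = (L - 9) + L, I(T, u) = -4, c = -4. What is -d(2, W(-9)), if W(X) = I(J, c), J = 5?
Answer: 5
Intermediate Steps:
W(X) = -4
d(L, R) = -9 + 2*L (d(L, R) = (-9 + L) + L = -9 + 2*L)
-d(2, W(-9)) = -(-9 + 2*2) = -(-9 + 4) = -1*(-5) = 5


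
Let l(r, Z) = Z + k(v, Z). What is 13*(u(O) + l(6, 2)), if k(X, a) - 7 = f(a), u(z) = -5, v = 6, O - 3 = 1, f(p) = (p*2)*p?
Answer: 156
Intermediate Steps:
f(p) = 2*p² (f(p) = (2*p)*p = 2*p²)
O = 4 (O = 3 + 1 = 4)
k(X, a) = 7 + 2*a²
l(r, Z) = 7 + Z + 2*Z² (l(r, Z) = Z + (7 + 2*Z²) = 7 + Z + 2*Z²)
13*(u(O) + l(6, 2)) = 13*(-5 + (7 + 2 + 2*2²)) = 13*(-5 + (7 + 2 + 2*4)) = 13*(-5 + (7 + 2 + 8)) = 13*(-5 + 17) = 13*12 = 156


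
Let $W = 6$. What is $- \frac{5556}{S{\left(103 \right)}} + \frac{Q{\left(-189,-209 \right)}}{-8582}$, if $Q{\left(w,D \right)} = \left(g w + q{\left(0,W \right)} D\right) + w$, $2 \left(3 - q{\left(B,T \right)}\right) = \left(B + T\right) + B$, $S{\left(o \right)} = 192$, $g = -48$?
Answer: $- \frac{293971}{9808} \approx -29.973$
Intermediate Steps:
$q{\left(B,T \right)} = 3 - B - \frac{T}{2}$ ($q{\left(B,T \right)} = 3 - \frac{\left(B + T\right) + B}{2} = 3 - \frac{T + 2 B}{2} = 3 - \left(B + \frac{T}{2}\right) = 3 - B - \frac{T}{2}$)
$Q{\left(w,D \right)} = - 47 w$ ($Q{\left(w,D \right)} = \left(- 48 w + \left(3 - 0 - 3\right) D\right) + w = \left(- 48 w + \left(3 + 0 - 3\right) D\right) + w = \left(- 48 w + 0 D\right) + w = \left(- 48 w + 0\right) + w = - 48 w + w = - 47 w$)
$- \frac{5556}{S{\left(103 \right)}} + \frac{Q{\left(-189,-209 \right)}}{-8582} = - \frac{5556}{192} + \frac{\left(-47\right) \left(-189\right)}{-8582} = \left(-5556\right) \frac{1}{192} + 8883 \left(- \frac{1}{8582}\right) = - \frac{463}{16} - \frac{1269}{1226} = - \frac{293971}{9808}$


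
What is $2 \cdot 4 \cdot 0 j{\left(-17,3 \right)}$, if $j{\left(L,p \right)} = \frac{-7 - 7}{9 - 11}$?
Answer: $0$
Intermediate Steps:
$j{\left(L,p \right)} = 7$ ($j{\left(L,p \right)} = - \frac{14}{-2} = \left(-14\right) \left(- \frac{1}{2}\right) = 7$)
$2 \cdot 4 \cdot 0 j{\left(-17,3 \right)} = 2 \cdot 4 \cdot 0 \cdot 7 = 8 \cdot 0 \cdot 7 = 0 \cdot 7 = 0$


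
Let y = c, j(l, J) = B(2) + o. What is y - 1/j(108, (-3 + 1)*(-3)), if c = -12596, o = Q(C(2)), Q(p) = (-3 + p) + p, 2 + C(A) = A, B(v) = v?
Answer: -12595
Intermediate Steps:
C(A) = -2 + A
Q(p) = -3 + 2*p
o = -3 (o = -3 + 2*(-2 + 2) = -3 + 2*0 = -3 + 0 = -3)
j(l, J) = -1 (j(l, J) = 2 - 3 = -1)
y = -12596
y - 1/j(108, (-3 + 1)*(-3)) = -12596 - 1/(-1) = -12596 - 1*(-1) = -12596 + 1 = -12595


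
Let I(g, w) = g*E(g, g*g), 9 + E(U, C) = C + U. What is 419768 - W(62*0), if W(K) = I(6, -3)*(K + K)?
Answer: 419768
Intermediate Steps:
E(U, C) = -9 + C + U (E(U, C) = -9 + (C + U) = -9 + C + U)
I(g, w) = g*(-9 + g + g²) (I(g, w) = g*(-9 + g*g + g) = g*(-9 + g² + g) = g*(-9 + g + g²))
W(K) = 396*K (W(K) = (6*(-9 + 6 + 6²))*(K + K) = (6*(-9 + 6 + 36))*(2*K) = (6*33)*(2*K) = 198*(2*K) = 396*K)
419768 - W(62*0) = 419768 - 396*62*0 = 419768 - 396*0 = 419768 - 1*0 = 419768 + 0 = 419768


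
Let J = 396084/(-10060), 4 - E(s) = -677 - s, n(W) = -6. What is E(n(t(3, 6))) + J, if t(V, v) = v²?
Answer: 1598604/2515 ≈ 635.63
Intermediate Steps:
E(s) = 681 + s (E(s) = 4 - (-677 - s) = 4 + (677 + s) = 681 + s)
J = -99021/2515 (J = 396084*(-1/10060) = -99021/2515 ≈ -39.372)
E(n(t(3, 6))) + J = (681 - 6) - 99021/2515 = 675 - 99021/2515 = 1598604/2515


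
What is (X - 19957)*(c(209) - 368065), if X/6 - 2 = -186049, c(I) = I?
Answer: 417972333584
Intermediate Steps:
X = -1116282 (X = 12 + 6*(-186049) = 12 - 1116294 = -1116282)
(X - 19957)*(c(209) - 368065) = (-1116282 - 19957)*(209 - 368065) = -1136239*(-367856) = 417972333584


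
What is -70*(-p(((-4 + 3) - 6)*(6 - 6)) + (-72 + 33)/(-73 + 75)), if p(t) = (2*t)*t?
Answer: 1365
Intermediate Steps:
p(t) = 2*t²
-70*(-p(((-4 + 3) - 6)*(6 - 6)) + (-72 + 33)/(-73 + 75)) = -70*(-2*(((-4 + 3) - 6)*(6 - 6))² + (-72 + 33)/(-73 + 75)) = -70*(-2*((-1 - 6)*0)² - 39/2) = -70*(-2*(-7*0)² - 39*½) = -70*(-2*0² - 39/2) = -70*(-2*0 - 39/2) = -70*(-1*0 - 39/2) = -70*(0 - 39/2) = -70*(-39/2) = 1365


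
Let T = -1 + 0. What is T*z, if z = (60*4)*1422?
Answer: -341280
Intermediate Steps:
T = -1
z = 341280 (z = 240*1422 = 341280)
T*z = -1*341280 = -341280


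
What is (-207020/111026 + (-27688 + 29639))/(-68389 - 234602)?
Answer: -36067451/5606646461 ≈ -0.0064330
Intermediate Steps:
(-207020/111026 + (-27688 + 29639))/(-68389 - 234602) = (-207020*1/111026 + 1951)/(-302991) = (-103510/55513 + 1951)*(-1/302991) = (108202353/55513)*(-1/302991) = -36067451/5606646461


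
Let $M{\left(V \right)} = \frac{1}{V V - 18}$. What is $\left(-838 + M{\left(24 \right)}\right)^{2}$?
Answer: $\frac{218652565609}{311364} \approx 7.0224 \cdot 10^{5}$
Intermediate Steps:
$M{\left(V \right)} = \frac{1}{-18 + V^{2}}$ ($M{\left(V \right)} = \frac{1}{V^{2} - 18} = \frac{1}{-18 + V^{2}}$)
$\left(-838 + M{\left(24 \right)}\right)^{2} = \left(-838 + \frac{1}{-18 + 24^{2}}\right)^{2} = \left(-838 + \frac{1}{-18 + 576}\right)^{2} = \left(-838 + \frac{1}{558}\right)^{2} = \left(- \frac{467603}{558}\right)^{2} = \frac{218652565609}{311364}$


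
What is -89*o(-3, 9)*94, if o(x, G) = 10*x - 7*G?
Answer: 778038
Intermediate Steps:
o(x, G) = -7*G + 10*x
-89*o(-3, 9)*94 = -89*(-7*9 + 10*(-3))*94 = -89*(-63 - 30)*94 = -89*(-93)*94 = 8277*94 = 778038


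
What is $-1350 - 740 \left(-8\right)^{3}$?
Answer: $377530$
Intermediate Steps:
$-1350 - 740 \left(-8\right)^{3} = -1350 - -378880 = -1350 + 378880 = 377530$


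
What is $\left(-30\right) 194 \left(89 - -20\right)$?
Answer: $-634380$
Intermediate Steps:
$\left(-30\right) 194 \left(89 - -20\right) = - 5820 \left(89 + 20\right) = \left(-5820\right) 109 = -634380$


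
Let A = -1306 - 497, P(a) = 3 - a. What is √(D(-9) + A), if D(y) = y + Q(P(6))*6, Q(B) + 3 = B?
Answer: 2*I*√462 ≈ 42.988*I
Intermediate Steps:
Q(B) = -3 + B
A = -1803
D(y) = -36 + y (D(y) = y + (-3 + (3 - 1*6))*6 = y + (-3 + (3 - 6))*6 = y + (-3 - 3)*6 = y - 6*6 = y - 36 = -36 + y)
√(D(-9) + A) = √((-36 - 9) - 1803) = √(-45 - 1803) = √(-1848) = 2*I*√462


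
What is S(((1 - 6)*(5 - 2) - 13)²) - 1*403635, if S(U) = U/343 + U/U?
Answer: -2825422/7 ≈ -4.0363e+5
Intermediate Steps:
S(U) = 1 + U/343 (S(U) = U*(1/343) + 1 = U/343 + 1 = 1 + U/343)
S(((1 - 6)*(5 - 2) - 13)²) - 1*403635 = (1 + ((1 - 6)*(5 - 2) - 13)²/343) - 1*403635 = (1 + (-5*3 - 13)²/343) - 403635 = (1 + (-15 - 13)²/343) - 403635 = (1 + (1/343)*(-28)²) - 403635 = (1 + (1/343)*784) - 403635 = (1 + 16/7) - 403635 = 23/7 - 403635 = -2825422/7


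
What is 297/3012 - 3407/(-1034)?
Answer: 1761497/519068 ≈ 3.3936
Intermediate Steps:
297/3012 - 3407/(-1034) = 297*(1/3012) - 3407*(-1/1034) = 99/1004 + 3407/1034 = 1761497/519068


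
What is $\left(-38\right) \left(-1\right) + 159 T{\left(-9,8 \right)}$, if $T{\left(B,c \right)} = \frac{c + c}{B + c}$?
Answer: $-2506$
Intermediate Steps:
$T{\left(B,c \right)} = \frac{2 c}{B + c}$
$\left(-38\right) \left(-1\right) + 159 T{\left(-9,8 \right)} = \left(-38\right) \left(-1\right) + 159 \cdot 2 \cdot 8 \frac{1}{-9 + 8} = 38 + 159 \cdot 2 \cdot 8 \frac{1}{-1} = 38 + 159 \cdot 2 \cdot 8 \left(-1\right) = 38 + 159 \left(-16\right) = 38 - 2544 = -2506$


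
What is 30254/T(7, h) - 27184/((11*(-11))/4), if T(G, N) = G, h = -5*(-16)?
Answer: 631698/121 ≈ 5220.6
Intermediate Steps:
h = 80
30254/T(7, h) - 27184/((11*(-11))/4) = 30254/7 - 27184/((11*(-11))/4) = 30254*(⅐) - 27184/((-121*¼)) = 4322 - 27184/(-121/4) = 4322 - 27184*(-4/121) = 4322 + 108736/121 = 631698/121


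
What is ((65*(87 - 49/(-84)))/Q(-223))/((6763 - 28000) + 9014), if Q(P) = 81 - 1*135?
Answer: 68315/7920504 ≈ 0.0086251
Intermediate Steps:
Q(P) = -54 (Q(P) = 81 - 135 = -54)
((65*(87 - 49/(-84)))/Q(-223))/((6763 - 28000) + 9014) = ((65*(87 - 49/(-84)))/(-54))/((6763 - 28000) + 9014) = ((65*(87 - 49*(-1/84)))*(-1/54))/(-21237 + 9014) = ((65*(87 + 7/12))*(-1/54))/(-12223) = ((65*(1051/12))*(-1/54))*(-1/12223) = ((68315/12)*(-1/54))*(-1/12223) = -68315/648*(-1/12223) = 68315/7920504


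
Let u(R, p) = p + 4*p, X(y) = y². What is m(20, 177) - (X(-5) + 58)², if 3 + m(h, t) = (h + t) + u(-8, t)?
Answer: -5810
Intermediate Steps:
u(R, p) = 5*p
m(h, t) = -3 + h + 6*t (m(h, t) = -3 + ((h + t) + 5*t) = -3 + (h + 6*t) = -3 + h + 6*t)
m(20, 177) - (X(-5) + 58)² = (-3 + 20 + 6*177) - ((-5)² + 58)² = (-3 + 20 + 1062) - (25 + 58)² = 1079 - 1*83² = 1079 - 1*6889 = 1079 - 6889 = -5810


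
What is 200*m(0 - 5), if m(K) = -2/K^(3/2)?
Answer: -16*I*√5 ≈ -35.777*I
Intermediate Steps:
m(K) = -2/K^(3/2)
200*m(0 - 5) = 200*(-2/(0 - 5)^(3/2)) = 200*(-2*I*√5/25) = -16*I*√5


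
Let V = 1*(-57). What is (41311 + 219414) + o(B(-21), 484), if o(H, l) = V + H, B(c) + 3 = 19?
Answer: 260684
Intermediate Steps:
B(c) = 16 (B(c) = -3 + 19 = 16)
V = -57
o(H, l) = -57 + H
(41311 + 219414) + o(B(-21), 484) = (41311 + 219414) + (-57 + 16) = 260725 - 41 = 260684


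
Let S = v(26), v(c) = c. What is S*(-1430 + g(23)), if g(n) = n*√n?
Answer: -37180 + 598*√23 ≈ -34312.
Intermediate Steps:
S = 26
g(n) = n^(3/2)
S*(-1430 + g(23)) = 26*(-1430 + 23^(3/2)) = 26*(-1430 + 23*√23) = -37180 + 598*√23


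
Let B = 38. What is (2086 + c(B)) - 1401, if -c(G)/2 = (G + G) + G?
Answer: 457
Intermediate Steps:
c(G) = -6*G (c(G) = -2*((G + G) + G) = -2*(2*G + G) = -6*G)
(2086 + c(B)) - 1401 = (2086 - 6*38) - 1401 = (2086 - 228) - 1401 = 1858 - 1401 = 457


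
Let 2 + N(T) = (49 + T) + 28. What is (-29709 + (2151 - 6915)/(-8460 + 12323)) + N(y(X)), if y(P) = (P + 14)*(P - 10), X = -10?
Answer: -114789946/3863 ≈ -29715.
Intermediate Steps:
y(P) = (-10 + P)*(14 + P) (y(P) = (14 + P)*(-10 + P) = (-10 + P)*(14 + P))
N(T) = 75 + T (N(T) = -2 + ((49 + T) + 28) = -2 + (77 + T) = 75 + T)
(-29709 + (2151 - 6915)/(-8460 + 12323)) + N(y(X)) = (-29709 + (2151 - 6915)/(-8460 + 12323)) + (75 + (-140 + (-10)² + 4*(-10))) = (-29709 - 4764/3863) + (75 + (-140 + 100 - 40)) = (-29709 - 4764*1/3863) + (75 - 80) = (-29709 - 4764/3863) - 5 = -114770631/3863 - 5 = -114789946/3863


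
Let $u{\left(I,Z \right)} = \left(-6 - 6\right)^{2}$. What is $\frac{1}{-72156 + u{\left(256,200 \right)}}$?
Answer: $- \frac{1}{72012} \approx -1.3887 \cdot 10^{-5}$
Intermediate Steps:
$u{\left(I,Z \right)} = 144$ ($u{\left(I,Z \right)} = \left(-12\right)^{2} = 144$)
$\frac{1}{-72156 + u{\left(256,200 \right)}} = \frac{1}{-72156 + 144} = \frac{1}{-72012} = - \frac{1}{72012}$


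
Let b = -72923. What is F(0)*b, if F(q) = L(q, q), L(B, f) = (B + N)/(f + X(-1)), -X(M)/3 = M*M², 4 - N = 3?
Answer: -72923/3 ≈ -24308.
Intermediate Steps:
N = 1 (N = 4 - 1*3 = 4 - 3 = 1)
X(M) = -3*M³ (X(M) = -3*M*M² = -3*M³)
L(B, f) = (1 + B)/(3 + f) (L(B, f) = (B + 1)/(f - 3*(-1)³) = (1 + B)/(f - 3*(-1)) = (1 + B)/(f + 3) = (1 + B)/(3 + f))
F(q) = (1 + q)/(3 + q)
F(0)*b = ((1 + 0)/(3 + 0))*(-72923) = (1/3)*(-72923) = ((⅓)*1)*(-72923) = (⅓)*(-72923) = -72923/3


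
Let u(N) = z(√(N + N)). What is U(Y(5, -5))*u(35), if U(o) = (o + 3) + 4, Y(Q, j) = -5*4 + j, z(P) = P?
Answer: -18*√70 ≈ -150.60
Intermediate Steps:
u(N) = √2*√N (u(N) = √(N + N) = √(2*N) = √2*√N)
Y(Q, j) = -20 + j
U(o) = 7 + o (U(o) = (3 + o) + 4 = 7 + o)
U(Y(5, -5))*u(35) = (7 + (-20 - 5))*(√2*√35) = (7 - 25)*√70 = -18*√70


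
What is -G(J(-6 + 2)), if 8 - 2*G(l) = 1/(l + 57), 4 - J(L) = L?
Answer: -519/130 ≈ -3.9923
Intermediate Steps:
J(L) = 4 - L
G(l) = 4 - 1/(2*(57 + l)) (G(l) = 4 - 1/(2*(l + 57)) = 4 - 1/(2*(57 + l)))
-G(J(-6 + 2)) = -(455 + 8*(4 - (-6 + 2)))/(2*(57 + (4 - (-6 + 2)))) = -(455 + 8*(4 - 1*(-4)))/(2*(57 + (4 - 1*(-4)))) = -(455 + 8*(4 + 4))/(2*(57 + (4 + 4))) = -(455 + 8*8)/(2*(57 + 8)) = -(455 + 64)/(2*65) = -519/(2*65) = -1*519/130 = -519/130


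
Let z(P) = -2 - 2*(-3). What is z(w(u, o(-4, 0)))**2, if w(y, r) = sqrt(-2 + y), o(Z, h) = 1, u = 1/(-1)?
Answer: 16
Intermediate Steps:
u = -1
z(P) = 4 (z(P) = -2 + 6 = 4)
z(w(u, o(-4, 0)))**2 = 4**2 = 16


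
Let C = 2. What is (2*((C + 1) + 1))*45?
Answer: 360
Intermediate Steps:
(2*((C + 1) + 1))*45 = (2*((2 + 1) + 1))*45 = (2*(3 + 1))*45 = (2*4)*45 = 8*45 = 360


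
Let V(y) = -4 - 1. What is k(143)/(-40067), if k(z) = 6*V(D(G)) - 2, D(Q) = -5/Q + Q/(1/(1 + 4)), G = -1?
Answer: 32/40067 ≈ 0.00079866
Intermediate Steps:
D(Q) = -5/Q + 5*Q (D(Q) = -5/Q + Q/(1/5) = -5/Q + Q*5 = -5/Q + 5*Q)
V(y) = -5
k(z) = -32 (k(z) = 6*(-5) - 2 = -30 - 2 = -32)
k(143)/(-40067) = -32/(-40067) = -32*(-1/40067) = 32/40067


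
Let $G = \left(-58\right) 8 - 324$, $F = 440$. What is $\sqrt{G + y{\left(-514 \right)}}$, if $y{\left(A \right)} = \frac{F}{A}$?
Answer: $\frac{4 i \sqrt{3256447}}{257} \approx 28.087 i$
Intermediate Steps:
$y{\left(A \right)} = \frac{440}{A}$
$G = -788$ ($G = -464 - 324 = -788$)
$\sqrt{G + y{\left(-514 \right)}} = \sqrt{-788 + \frac{440}{-514}} = \sqrt{-788 + 440 \left(- \frac{1}{514}\right)} = \sqrt{-788 - \frac{220}{257}} = \sqrt{- \frac{202736}{257}} = \frac{4 i \sqrt{3256447}}{257}$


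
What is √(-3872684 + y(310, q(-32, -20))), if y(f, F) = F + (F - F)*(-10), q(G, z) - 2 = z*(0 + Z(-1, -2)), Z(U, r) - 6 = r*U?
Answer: I*√3872842 ≈ 1968.0*I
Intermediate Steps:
Z(U, r) = 6 + U*r (Z(U, r) = 6 + r*U = 6 + U*r)
q(G, z) = 2 + 8*z (q(G, z) = 2 + z*(0 + (6 - 1*(-2))) = 2 + z*(0 + (6 + 2)) = 2 + z*(0 + 8) = 2 + z*8 = 2 + 8*z)
y(f, F) = F (y(f, F) = F + 0*(-10) = F + 0 = F)
√(-3872684 + y(310, q(-32, -20))) = √(-3872684 + (2 + 8*(-20))) = √(-3872684 + (2 - 160)) = √(-3872684 - 158) = √(-3872842) = I*√3872842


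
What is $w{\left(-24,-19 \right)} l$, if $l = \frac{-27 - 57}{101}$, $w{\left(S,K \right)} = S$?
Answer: $\frac{2016}{101} \approx 19.96$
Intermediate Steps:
$l = - \frac{84}{101}$ ($l = \left(-27 - 57\right) \frac{1}{101} = \left(-84\right) \frac{1}{101} = - \frac{84}{101} \approx -0.83168$)
$w{\left(-24,-19 \right)} l = \left(-24\right) \left(- \frac{84}{101}\right) = \frac{2016}{101}$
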